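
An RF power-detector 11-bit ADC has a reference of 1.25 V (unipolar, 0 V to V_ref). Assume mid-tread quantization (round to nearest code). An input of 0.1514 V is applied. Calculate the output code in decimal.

code 248

Full-scale span = 1.25 V; LSB = 1.25/2^11 = 0.610 mV.
(0.1514 − 0) / 0.000610352 = 248.054 LSBs.
round(248.054) = 248.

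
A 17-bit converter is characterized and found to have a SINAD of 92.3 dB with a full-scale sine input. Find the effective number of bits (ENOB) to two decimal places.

ENOB = (SINAD − 1.76) / 6.02 = (92.3 − 1.76)/6.02 = 15.040.

15.04 bits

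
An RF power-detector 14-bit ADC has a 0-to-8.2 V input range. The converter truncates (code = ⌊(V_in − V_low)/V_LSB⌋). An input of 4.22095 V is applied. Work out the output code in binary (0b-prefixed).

With 16384 levels over 8.2 V, one step is 0.500 mV.
(4.22095 − 0) / 0.000500488 = 8433.664 LSBs.
Floor → code 8433.
In binary (0b-prefixed): 0b10000011110001.

code 0b10000011110001 (decimal 8433)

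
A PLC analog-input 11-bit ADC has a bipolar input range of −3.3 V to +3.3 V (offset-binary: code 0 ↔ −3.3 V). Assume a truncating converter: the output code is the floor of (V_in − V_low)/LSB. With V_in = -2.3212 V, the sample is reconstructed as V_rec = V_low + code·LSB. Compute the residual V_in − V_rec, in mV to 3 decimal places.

2.335 mV

Step size: 6.6 V ÷ 2^11 = 3.223 mV.
(V_in − V_low)/LSB = (-2.3212 − (−3.3))/0.00322266 = 303.7246 → code 303 (floor).
Code 303 maps back to (−3.3) + 303×0.00322266 V = -2.3235352 V.
Error = -2.3212 − (−2.3235352) = 0.00233516 V = 2.335 mV.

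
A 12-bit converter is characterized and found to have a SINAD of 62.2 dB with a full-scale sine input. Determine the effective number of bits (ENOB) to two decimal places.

10.04 bits

ENOB = (SINAD − 1.76) / 6.02 = (62.2 − 1.76)/6.02 = 10.040.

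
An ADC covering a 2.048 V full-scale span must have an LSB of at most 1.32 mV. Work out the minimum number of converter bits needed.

Number of steps required ≥ 2.048 V / 1.32 mV = 1551.52.
Need 2^N ≥ 1551.52; 2^10 = 1024, 2^11 = 2048.
Minimum N = 11.

11 bits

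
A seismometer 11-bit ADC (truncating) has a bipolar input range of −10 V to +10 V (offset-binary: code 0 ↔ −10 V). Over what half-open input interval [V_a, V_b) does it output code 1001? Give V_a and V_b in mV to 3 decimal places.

LSB = 20/2^11 = 9.766 mV.
V_a = V_low + 1001·LSB = -0.224609 V; V_b = V_low + 1002·LSB = -0.214844 V.

[-224.609 mV, -214.844 mV)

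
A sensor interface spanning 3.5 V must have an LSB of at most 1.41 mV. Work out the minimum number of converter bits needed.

12 bits

Number of steps required ≥ 3.5 V / 1.41 mV = 2482.27.
Need 2^N ≥ 2482.27; 2^11 = 2048, 2^12 = 4096.
Minimum N = 12.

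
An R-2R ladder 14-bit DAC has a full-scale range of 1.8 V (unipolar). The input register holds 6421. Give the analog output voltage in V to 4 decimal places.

LSB = 1.8 V / 2^14 = 109.86 µV.
V_out = 0 + 6421 × 0.000109863 V = 0.705432 V.

0.7054 V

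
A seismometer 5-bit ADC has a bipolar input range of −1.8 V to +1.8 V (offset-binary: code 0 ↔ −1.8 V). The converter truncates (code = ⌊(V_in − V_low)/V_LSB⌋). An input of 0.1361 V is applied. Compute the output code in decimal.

With 32 levels over 3.6 V, one step is 112.500 mV.
(0.1361 − (−1.8)) / 0.1125 = 17.210 LSBs.
⌊·⌋(17.210) = 17.

code 17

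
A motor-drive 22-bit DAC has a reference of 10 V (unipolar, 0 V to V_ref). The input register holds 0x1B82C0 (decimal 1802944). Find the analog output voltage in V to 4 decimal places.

LSB = 10 V / 2^22 = 2.38 µV.
Code 0x1B82C0 = 1802944 decimal.
V_out = 0 + 1802944 × 2.38419e-06 V = 4.29855 V.

4.2986 V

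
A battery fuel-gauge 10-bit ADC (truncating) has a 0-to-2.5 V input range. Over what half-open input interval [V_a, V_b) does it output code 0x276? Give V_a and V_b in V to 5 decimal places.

LSB = 2.5/2^10 = 2.441 mV.
Code 0x276 = 630 decimal.
V_a = V_low + 630·LSB = 1.53809 V; V_b = V_low + 631·LSB = 1.54053 V.

[1.53809 V, 1.54053 V)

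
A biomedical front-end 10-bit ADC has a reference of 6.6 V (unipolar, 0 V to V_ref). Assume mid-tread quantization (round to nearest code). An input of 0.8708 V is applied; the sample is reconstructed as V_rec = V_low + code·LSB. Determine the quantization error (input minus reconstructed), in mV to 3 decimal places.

LSB = 6.6/2^10 = 6.445 mV.
(0.8708 − 0)/0.00644531 = 135.1059; round gives code 135.
V_rec = 0 + 135·0.00644531 = 0.87011719 V.
Error = 0.8708 − 0.87011719 = 0.000682813 V = 0.683 mV.

0.683 mV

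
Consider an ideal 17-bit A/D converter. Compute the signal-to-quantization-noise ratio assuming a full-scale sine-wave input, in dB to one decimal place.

SNR ≈ 6.02·N + 1.76 dB = 6.02·17 + 1.76 = 104.10 dB.

104.1 dB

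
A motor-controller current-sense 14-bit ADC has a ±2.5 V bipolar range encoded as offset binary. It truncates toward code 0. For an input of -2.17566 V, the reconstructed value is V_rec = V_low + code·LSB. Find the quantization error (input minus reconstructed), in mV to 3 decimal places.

0.243 mV

LSB = 5/2^14 = 305.18 µV.
(-2.17566 − (−2.5))/0.000305176 = 1062.7973; ⌊·⌋ gives code 1062.
V_rec = (−2.5) + 1062·0.000305176 = -2.1759033 V.
V_in − V_rec = 0.00024332 V = 0.243 mV.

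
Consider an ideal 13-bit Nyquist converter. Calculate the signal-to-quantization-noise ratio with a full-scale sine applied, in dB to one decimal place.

SNR ≈ 6.02·N + 1.76 dB = 6.02·13 + 1.76 = 80.02 dB.

80.0 dB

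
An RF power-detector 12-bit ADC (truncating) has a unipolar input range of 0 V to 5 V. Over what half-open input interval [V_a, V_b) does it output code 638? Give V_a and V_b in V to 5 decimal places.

[0.77881 V, 0.78003 V)

LSB = 5/2^12 = 1.221 mV.
V_a = V_low + 638·LSB = 0.778809 V; V_b = V_low + 639·LSB = 0.780029 V.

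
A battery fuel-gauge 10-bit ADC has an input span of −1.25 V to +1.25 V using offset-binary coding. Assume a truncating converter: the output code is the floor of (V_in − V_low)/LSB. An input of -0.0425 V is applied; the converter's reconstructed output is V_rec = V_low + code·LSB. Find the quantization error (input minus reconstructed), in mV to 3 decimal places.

Step size: 2.5 V ÷ 2^10 = 2.441 mV.
(V_in − V_low)/LSB = (-0.0425 − (−1.25))/0.00244141 = 494.5920 → code 494 (floor).
Code 494 maps back to (−1.25) + 494×0.00244141 V = -0.043945312 V.
Difference: 0.00144531 V → 1.445 mV.

1.445 mV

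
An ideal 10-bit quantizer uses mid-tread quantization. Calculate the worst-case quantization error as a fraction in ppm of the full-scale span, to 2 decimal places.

488.28 ppm

Rounding → worst-case error = ½ LSB = V_FS/2^11, so 1e+06/2048 = 488.281 ppm of full scale.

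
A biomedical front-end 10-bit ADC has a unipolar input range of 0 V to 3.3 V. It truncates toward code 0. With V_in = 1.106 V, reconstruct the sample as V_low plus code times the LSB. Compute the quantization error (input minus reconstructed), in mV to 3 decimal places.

0.629 mV

Step size: 3.3 V ÷ 2^10 = 3.223 mV.
(V_in − V_low)/LSB = (1.106 − 0)/0.00322266 = 343.1952 → code 343 (floor).
Code 343 maps back to 0 + 343×0.00322266 V = 1.1053711 V.
Difference: 0.000628906 V → 0.629 mV.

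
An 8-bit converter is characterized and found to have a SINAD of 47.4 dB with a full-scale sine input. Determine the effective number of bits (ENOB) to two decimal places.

7.58 bits

ENOB = (SINAD − 1.76) / 6.02 = (47.4 − 1.76)/6.02 = 7.581.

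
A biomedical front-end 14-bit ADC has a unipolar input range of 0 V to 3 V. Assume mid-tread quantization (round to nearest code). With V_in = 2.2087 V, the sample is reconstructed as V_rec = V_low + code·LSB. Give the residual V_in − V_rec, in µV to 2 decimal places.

LSB = 3/2^14 = 183.11 µV.
(V_in − V_low)/LSB = (2.2087 − 0)/0.000183105 = 12062.4469 → code 12062 (round).
V_rec = 0 + 12062·0.000183105 = 2.2086182 V.
Difference: 8.18359e-05 V → 81.84 µV.

81.84 µV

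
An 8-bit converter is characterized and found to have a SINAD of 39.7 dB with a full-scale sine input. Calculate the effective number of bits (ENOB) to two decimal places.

ENOB = (SINAD − 1.76) / 6.02 = (39.7 − 1.76)/6.02 = 6.302.

6.30 bits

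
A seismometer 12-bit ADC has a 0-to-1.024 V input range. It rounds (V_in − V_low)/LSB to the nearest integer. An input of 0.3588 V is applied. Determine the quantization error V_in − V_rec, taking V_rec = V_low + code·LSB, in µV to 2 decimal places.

One LSB is 1.024 V / 4096 = 250.00 µV.
Scaled input = 1435.2000 LSBs, so code = 1435.
Code 1435 maps back to 0 + 1435×0.00025 V = 0.35875 V.
Error = 0.3588 − 0.35875 = 5e-05 V = 50.00 µV.

50.00 µV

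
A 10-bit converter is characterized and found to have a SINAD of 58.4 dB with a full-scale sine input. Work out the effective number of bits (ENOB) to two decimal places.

ENOB = (SINAD − 1.76) / 6.02 = (58.4 − 1.76)/6.02 = 9.409.

9.41 bits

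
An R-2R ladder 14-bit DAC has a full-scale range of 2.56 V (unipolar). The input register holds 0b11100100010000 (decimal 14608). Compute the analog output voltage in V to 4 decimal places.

LSB = 2.56 V / 2^14 = 156.25 µV.
Code 0b11100100010000 = 14608 decimal.
V_out = 0 + 14608 × 0.00015625 V = 2.2825 V.

2.2825 V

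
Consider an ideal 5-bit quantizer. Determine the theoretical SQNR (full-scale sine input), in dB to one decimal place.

31.9 dB

SNR ≈ 6.02·N + 1.76 dB = 6.02·5 + 1.76 = 31.86 dB.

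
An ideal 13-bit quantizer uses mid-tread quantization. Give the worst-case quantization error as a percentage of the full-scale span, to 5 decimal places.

Rounding → worst-case error = ½ LSB = V_FS/2^14, so 100/16384 = 0.00610352 % of full scale.

0.00610 %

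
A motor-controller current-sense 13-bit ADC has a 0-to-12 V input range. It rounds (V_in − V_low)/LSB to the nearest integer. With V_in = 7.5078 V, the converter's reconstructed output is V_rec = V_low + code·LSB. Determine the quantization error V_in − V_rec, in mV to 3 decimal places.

One LSB is 12 V / 8192 = 1.465 mV.
(7.5078 − 0)/0.00146484 = 5125.3248; round gives code 5125.
Reconstructed: 7.5073242 V.
V_in − V_rec = 0.000475781 V = 0.476 mV.

0.476 mV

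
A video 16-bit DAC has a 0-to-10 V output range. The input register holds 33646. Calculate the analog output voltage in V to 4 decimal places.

LSB = 10 V / 2^16 = 152.59 µV.
V_out = 0 + 33646 × 0.000152588 V = 5.13397 V.

5.1340 V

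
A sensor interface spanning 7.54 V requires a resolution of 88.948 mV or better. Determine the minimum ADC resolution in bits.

7 bits

Number of steps required ≥ 7.54 V / 88.948 mV = 84.77.
Need 2^N ≥ 84.77; 2^6 = 64, 2^7 = 128.
Minimum N = 7.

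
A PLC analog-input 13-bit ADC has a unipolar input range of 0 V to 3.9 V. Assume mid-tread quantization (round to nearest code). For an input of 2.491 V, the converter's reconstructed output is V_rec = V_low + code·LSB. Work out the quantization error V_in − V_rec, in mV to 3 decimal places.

0.180 mV

LSB = 3.9/2^13 = 476.07 µV.
(2.491 − 0)/0.000476074 = 5232.3774; round gives code 5232.
Code 5232 maps back to 0 + 5232×0.000476074 V = 2.4908203 V.
V_in − V_rec = 0.000179687 V = 0.180 mV.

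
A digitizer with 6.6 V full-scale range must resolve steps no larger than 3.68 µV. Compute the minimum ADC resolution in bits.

21 bits

Number of steps required ≥ 6.6 V / 3.68 µV = 1793478.26.
Need 2^N ≥ 1793478.26; 2^20 = 1048576, 2^21 = 2097152.
Minimum N = 21.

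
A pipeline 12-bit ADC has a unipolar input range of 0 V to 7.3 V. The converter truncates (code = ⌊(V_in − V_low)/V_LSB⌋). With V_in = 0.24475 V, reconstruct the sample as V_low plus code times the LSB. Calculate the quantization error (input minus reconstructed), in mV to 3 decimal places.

LSB = 7.3/2^12 = 1.782 mV.
(V_in − V_low)/LSB = (0.24475 − 0)/0.00178223 = 137.3282 → code 137 (floor).
V_rec = 0 + 137·0.00178223 = 0.24416504 V.
Difference: 0.000584961 V → 0.585 mV.

0.585 mV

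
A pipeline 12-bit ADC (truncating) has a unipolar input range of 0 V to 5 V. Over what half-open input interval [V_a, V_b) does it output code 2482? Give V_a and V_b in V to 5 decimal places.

LSB = 5/2^12 = 1.221 mV.
V_a = V_low + 2482·LSB = 3.02979 V; V_b = V_low + 2483·LSB = 3.03101 V.

[3.02979 V, 3.03101 V)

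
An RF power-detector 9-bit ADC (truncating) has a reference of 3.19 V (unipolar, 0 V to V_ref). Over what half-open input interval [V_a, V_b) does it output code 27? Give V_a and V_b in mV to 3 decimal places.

[168.223 mV, 174.453 mV)

LSB = 3.19/2^9 = 6.230 mV.
V_a = V_low + 27·LSB = 0.168223 V; V_b = V_low + 28·LSB = 0.174453 V.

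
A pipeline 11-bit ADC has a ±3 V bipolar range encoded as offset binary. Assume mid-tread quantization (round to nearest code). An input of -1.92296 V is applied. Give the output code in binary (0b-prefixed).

code 0b101110000 (decimal 368)

Full-scale span = 6 V; LSB = 6/2^11 = 2.930 mV.
Input sits at 367.630 steps above V_low.
Round → code 368.
In binary (0b-prefixed): 0b101110000.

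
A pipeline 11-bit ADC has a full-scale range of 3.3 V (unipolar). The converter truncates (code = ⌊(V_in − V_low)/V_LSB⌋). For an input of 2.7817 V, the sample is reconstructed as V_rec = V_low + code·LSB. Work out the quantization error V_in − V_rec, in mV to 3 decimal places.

LSB = 3.3/2^11 = 1.611 mV.
Scaled input = 1726.3399 LSBs, so code = 1726.
Reconstructed: 2.7811523 V.
Error = 2.7817 − 2.7811523 = 0.000547656 V = 0.548 mV.

0.548 mV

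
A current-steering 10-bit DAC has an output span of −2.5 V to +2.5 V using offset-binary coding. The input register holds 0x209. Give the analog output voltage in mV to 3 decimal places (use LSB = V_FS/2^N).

LSB = 5 V / 2^10 = 4.883 mV.
Code 0x209 = 521 decimal.
V_out = (−2.5) + 521 × 0.00488281 V = 0.0439453 V.
= 43.945 mV.

43.945 mV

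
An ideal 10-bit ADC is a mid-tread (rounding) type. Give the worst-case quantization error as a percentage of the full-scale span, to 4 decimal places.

0.0488 %

Rounding → worst-case error = ½ LSB = V_FS/2^11, so 100/2048 = 0.0488281 % of full scale.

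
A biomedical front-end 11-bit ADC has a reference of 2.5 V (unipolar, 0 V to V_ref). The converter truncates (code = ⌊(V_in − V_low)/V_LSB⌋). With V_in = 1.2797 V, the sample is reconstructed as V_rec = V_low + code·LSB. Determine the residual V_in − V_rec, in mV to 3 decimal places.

LSB = 2.5/2^11 = 1.221 mV.
(1.2797 − 0)/0.0012207 = 1048.3302; ⌊·⌋ gives code 1048.
Reconstructed: 1.2792969 V.
Difference: 0.000403125 V → 0.403 mV.

0.403 mV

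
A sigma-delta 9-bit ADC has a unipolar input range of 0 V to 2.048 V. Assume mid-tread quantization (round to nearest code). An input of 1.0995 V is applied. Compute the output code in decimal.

code 275

Full-scale span = 2.048 V; LSB = 2.048/2^9 = 4.000 mV.
(V_in − V_low)/LSB = (1.0995 − 0) / 0.004 = 274.875.
round(274.875) = 275.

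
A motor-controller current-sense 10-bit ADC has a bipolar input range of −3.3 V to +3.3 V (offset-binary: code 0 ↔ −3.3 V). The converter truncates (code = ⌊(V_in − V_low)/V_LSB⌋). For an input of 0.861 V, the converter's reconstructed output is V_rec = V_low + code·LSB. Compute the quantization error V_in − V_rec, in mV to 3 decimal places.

3.773 mV

One LSB is 6.6 V / 1024 = 6.445 mV.
Scaled input = 645.5855 LSBs, so code = 645.
Code 645 maps back to (−3.3) + 645×0.00644531 V = 0.85722656 V.
Difference: 0.00377344 V → 3.773 mV.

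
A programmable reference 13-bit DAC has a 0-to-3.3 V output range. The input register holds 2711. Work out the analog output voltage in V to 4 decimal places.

LSB = 3.3 V / 2^13 = 402.83 µV.
V_out = 0 + 2711 × 0.000402832 V = 1.09208 V.

1.0921 V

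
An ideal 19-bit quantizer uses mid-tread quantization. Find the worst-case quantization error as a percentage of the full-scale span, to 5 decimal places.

Rounding → worst-case error = ½ LSB = V_FS/2^20, so 100/1048576 = 9.53674e-05 % of full scale.

0.00010 %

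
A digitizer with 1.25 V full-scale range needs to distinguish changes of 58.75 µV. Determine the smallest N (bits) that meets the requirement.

Number of steps required ≥ 1.25 V / 58.75 µV = 21276.60.
Need 2^N ≥ 21276.60; 2^14 = 16384, 2^15 = 32768.
Minimum N = 15.

15 bits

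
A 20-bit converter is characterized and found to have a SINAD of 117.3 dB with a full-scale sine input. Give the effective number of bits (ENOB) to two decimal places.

ENOB = (SINAD − 1.76) / 6.02 = (117.3 − 1.76)/6.02 = 19.193.

19.19 bits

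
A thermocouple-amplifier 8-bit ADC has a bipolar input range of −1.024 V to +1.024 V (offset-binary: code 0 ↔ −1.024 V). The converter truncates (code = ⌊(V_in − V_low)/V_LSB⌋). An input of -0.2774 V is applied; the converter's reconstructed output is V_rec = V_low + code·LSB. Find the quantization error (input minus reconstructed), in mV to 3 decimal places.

2.600 mV

Step size: 2.048 V ÷ 2^8 = 8.000 mV.
Scaled input = 93.3250 LSBs, so code = 93.
Code 93 maps back to (−1.024) + 93×0.008 V = -0.28 V.
V_in − V_rec = 0.0026 V = 2.600 mV.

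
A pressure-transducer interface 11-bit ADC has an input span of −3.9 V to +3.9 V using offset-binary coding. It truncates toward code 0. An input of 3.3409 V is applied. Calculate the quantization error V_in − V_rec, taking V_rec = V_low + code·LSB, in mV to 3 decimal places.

0.763 mV

One LSB is 7.8 V / 2048 = 3.809 mV.
Scaled input = 1901.2004 LSBs, so code = 1901.
V_rec = (−3.9) + 1901·0.00380859 = 3.3401367 V.
V_in − V_rec = 0.000763281 V = 0.763 mV.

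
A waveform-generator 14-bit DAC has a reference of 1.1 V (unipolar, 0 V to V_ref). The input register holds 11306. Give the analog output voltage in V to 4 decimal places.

0.7591 V

LSB = 1.1 V / 2^14 = 67.14 µV.
V_out = 0 + 11306 × 6.71387e-05 V = 0.75907 V.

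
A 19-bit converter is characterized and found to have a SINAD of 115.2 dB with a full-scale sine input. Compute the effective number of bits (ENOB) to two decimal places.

ENOB = (SINAD − 1.76) / 6.02 = (115.2 − 1.76)/6.02 = 18.844.

18.84 bits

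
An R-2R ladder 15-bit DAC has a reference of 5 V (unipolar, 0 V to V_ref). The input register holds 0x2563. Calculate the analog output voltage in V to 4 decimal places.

1.4604 V

LSB = 5 V / 2^15 = 152.59 µV.
Code 0x2563 = 9571 decimal.
V_out = 0 + 9571 × 0.000152588 V = 1.46042 V.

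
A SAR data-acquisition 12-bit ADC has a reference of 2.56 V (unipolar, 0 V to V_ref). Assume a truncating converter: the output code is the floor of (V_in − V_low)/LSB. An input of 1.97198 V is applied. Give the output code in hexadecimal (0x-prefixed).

Full-scale span = 2.56 V; LSB = 2.56/2^12 = 0.625 mV.
(1.97198 − 0) / 0.000625 = 3155.168 LSBs.
Floor → code 3155.
In hexadecimal (0x-prefixed): 0xC53.

code 0xC53 (decimal 3155)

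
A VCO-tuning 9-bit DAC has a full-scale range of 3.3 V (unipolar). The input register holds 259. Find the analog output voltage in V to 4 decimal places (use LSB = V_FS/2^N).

1.6693 V

LSB = 3.3 V / 2^9 = 6.445 mV.
V_out = 0 + 259 × 0.00644531 V = 1.66934 V.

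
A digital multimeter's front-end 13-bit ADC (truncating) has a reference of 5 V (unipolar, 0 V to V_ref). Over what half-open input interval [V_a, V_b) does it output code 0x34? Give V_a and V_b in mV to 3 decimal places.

LSB = 5/2^13 = 0.610 mV.
Code 0x34 = 52 decimal.
V_a = V_low + 52·LSB = 0.0317383 V; V_b = V_low + 53·LSB = 0.0323486 V.

[31.738 mV, 32.349 mV)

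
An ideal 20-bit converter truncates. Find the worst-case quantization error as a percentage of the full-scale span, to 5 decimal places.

0.00010 %

Truncating → worst-case error = 1 LSB = V_FS/2^20, so 100/1048576 = 9.53674e-05 % of full scale.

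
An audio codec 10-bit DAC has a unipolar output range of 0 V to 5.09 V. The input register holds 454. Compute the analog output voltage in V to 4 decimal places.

2.2567 V

LSB = 5.09 V / 2^10 = 4.971 mV.
V_out = 0 + 454 × 0.0049707 V = 2.2567 V.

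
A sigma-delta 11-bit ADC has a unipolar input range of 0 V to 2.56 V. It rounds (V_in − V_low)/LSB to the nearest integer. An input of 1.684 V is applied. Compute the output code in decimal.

LSB = 2.56 V / 2048 = 1.250 mV.
(V_in − V_low)/LSB = (1.684 − 0) / 0.00125 = 1347.200.
Round → code 1347.

code 1347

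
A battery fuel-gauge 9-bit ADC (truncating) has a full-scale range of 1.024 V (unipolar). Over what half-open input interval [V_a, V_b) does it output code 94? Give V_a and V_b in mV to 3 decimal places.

LSB = 1.024/2^9 = 2.000 mV.
V_a = V_low + 94·LSB = 0.188 V; V_b = V_low + 95·LSB = 0.19 V.

[188.000 mV, 190.000 mV)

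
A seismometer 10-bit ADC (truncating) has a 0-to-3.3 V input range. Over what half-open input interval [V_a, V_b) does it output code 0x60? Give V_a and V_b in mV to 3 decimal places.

LSB = 3.3/2^10 = 3.223 mV.
Code 0x60 = 96 decimal.
V_a = V_low + 96·LSB = 0.309375 V; V_b = V_low + 97·LSB = 0.312598 V.

[309.375 mV, 312.598 mV)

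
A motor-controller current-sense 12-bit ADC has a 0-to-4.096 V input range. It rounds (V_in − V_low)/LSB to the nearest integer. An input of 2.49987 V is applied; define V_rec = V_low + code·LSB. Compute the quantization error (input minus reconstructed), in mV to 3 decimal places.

LSB = 4.096/2^12 = 1.000 mV.
Scaled input = 2499.8700 LSBs, so code = 2500.
V_rec = 0 + 2500·0.001 = 2.5 V.
Difference: -0.00013 V → -0.130 mV.

-0.130 mV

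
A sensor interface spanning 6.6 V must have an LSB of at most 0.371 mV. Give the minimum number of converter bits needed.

15 bits

Number of steps required ≥ 6.6 V / 0.371 mV = 17789.76.
Need 2^N ≥ 17789.76; 2^14 = 16384, 2^15 = 32768.
Minimum N = 15.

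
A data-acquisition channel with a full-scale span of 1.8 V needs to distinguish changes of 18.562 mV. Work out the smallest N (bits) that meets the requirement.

7 bits

Number of steps required ≥ 1.8 V / 18.562 mV = 96.97.
Need 2^N ≥ 96.97; 2^6 = 64, 2^7 = 128.
Minimum N = 7.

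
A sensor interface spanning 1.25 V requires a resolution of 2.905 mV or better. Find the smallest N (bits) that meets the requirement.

9 bits

Number of steps required ≥ 1.25 V / 2.905 mV = 430.29.
Need 2^N ≥ 430.29; 2^8 = 256, 2^9 = 512.
Minimum N = 9.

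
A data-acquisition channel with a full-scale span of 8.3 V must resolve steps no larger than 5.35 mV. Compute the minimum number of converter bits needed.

11 bits

Number of steps required ≥ 8.3 V / 5.35 mV = 1551.40.
Need 2^N ≥ 1551.40; 2^10 = 1024, 2^11 = 2048.
Minimum N = 11.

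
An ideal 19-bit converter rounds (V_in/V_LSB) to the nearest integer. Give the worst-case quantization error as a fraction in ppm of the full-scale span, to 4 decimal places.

Rounding → worst-case error = ½ LSB = V_FS/2^20, so 1e+06/1048576 = 0.953674 ppm of full scale.

0.9537 ppm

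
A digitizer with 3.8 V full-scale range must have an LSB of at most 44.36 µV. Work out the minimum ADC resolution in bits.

17 bits

Number of steps required ≥ 3.8 V / 44.36 µV = 85662.76.
Need 2^N ≥ 85662.76; 2^16 = 65536, 2^17 = 131072.
Minimum N = 17.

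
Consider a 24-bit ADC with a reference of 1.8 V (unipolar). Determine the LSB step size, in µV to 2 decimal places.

Full-scale span = 1.8 V.
LSB = 1.8 / 2^24 = 1.8 / 16777216 = 1.07288e-07 V = 0.11 µV.

0.11 µV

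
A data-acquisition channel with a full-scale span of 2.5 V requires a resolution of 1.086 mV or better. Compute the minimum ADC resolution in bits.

Number of steps required ≥ 2.5 V / 1.086 mV = 2302.03.
Need 2^N ≥ 2302.03; 2^11 = 2048, 2^12 = 4096.
Minimum N = 12.

12 bits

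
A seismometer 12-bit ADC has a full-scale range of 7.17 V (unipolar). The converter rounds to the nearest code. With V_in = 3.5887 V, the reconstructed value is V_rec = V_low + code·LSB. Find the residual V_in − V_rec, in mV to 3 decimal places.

0.199 mV

LSB = 7.17/2^12 = 1.750 mV.
(V_in − V_low)/LSB = (3.5887 − 0)/0.00175049 = 2050.1137 → code 2050 (round).
V_rec = 0 + 2050·0.00175049 = 3.588501 V.
Difference: 0.000199023 V → 0.199 mV.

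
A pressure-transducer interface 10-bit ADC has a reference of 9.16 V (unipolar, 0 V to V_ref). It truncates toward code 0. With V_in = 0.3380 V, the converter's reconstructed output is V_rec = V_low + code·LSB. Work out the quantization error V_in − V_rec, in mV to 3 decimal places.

LSB = 9.16/2^10 = 8.945 mV.
(0.3380 − 0)/0.00894531 = 37.7852; ⌊·⌋ gives code 37.
Code 37 maps back to 0 + 37×0.00894531 V = 0.33097656 V.
Error = 0.3380 − 0.33097656 = 0.00702344 V = 7.023 mV.

7.023 mV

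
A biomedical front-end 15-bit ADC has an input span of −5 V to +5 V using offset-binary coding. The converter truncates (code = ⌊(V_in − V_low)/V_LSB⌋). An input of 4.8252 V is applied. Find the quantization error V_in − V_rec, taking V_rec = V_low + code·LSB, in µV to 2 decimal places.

65.72 µV

Step size: 10 V ÷ 2^15 = 305.18 µV.
(4.8252 − (−5))/0.000305176 = 32195.2154; ⌊·⌋ gives code 32195.
Code 32195 maps back to (−5) + 32195×0.000305176 V = 4.8251343 V.
V_in − V_rec = 6.57227e-05 V = 65.72 µV.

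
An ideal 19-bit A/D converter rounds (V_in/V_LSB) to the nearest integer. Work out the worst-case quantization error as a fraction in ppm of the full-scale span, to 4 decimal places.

0.9537 ppm

Rounding → worst-case error = ½ LSB = V_FS/2^20, so 1e+06/1048576 = 0.953674 ppm of full scale.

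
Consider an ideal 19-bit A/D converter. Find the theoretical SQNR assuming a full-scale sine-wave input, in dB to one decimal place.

116.1 dB

SNR ≈ 6.02·N + 1.76 dB = 6.02·19 + 1.76 = 116.14 dB.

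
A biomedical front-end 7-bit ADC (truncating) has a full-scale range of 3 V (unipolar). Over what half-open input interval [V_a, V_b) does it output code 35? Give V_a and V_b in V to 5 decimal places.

[0.82031 V, 0.84375 V)

LSB = 3/2^7 = 23.438 mV.
V_a = V_low + 35·LSB = 0.820312 V; V_b = V_low + 36·LSB = 0.84375 V.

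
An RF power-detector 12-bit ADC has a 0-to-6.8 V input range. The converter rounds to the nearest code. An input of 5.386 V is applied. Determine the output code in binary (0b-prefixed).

Full-scale span = 6.8 V; LSB = 6.8/2^12 = 1.660 mV.
Input sits at 3244.273 steps above V_low.
round(3244.273) = 3244.
In binary (0b-prefixed): 0b110010101100.

code 0b110010101100 (decimal 3244)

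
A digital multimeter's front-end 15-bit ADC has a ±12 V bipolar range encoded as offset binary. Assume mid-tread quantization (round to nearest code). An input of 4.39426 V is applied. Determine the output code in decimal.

With 32768 levels over 24 V, one step is 0.732 mV.
(V_in − V_low)/LSB = (4.39426 − (−12)) / 0.000732422 = 22383.630.
Round → code 22384.

code 22384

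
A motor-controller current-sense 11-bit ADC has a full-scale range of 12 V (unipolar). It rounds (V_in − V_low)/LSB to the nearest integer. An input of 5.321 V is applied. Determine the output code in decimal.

code 908

LSB = 12 V / 2048 = 5.859 mV.
Input sits at 908.117 steps above V_low.
Round → code 908.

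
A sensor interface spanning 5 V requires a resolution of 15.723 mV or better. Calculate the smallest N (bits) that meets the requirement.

Number of steps required ≥ 5 V / 15.723 mV = 318.01.
Need 2^N ≥ 318.01; 2^8 = 256, 2^9 = 512.
Minimum N = 9.

9 bits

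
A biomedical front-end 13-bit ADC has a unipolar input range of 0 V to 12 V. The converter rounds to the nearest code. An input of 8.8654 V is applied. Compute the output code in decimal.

Full-scale span = 12 V; LSB = 12/2^13 = 1.465 mV.
(V_in − V_low)/LSB = (8.8654 − 0) / 0.00146484 = 6052.113.
Round → code 6052.

code 6052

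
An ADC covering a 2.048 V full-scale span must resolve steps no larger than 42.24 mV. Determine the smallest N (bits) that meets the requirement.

Number of steps required ≥ 2.048 V / 42.24 mV = 48.48.
Need 2^N ≥ 48.48; 2^5 = 32, 2^6 = 64.
Minimum N = 6.

6 bits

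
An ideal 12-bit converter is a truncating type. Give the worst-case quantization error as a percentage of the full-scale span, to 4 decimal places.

Truncating → worst-case error = 1 LSB = V_FS/2^12, so 100/4096 = 0.0244141 % of full scale.

0.0244 %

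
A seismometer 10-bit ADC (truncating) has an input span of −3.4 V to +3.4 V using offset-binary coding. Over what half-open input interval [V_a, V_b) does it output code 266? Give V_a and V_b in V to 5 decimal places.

[-1.63359 V, -1.62695 V)

LSB = 6.8/2^10 = 6.641 mV.
V_a = V_low + 266·LSB = -1.63359 V; V_b = V_low + 267·LSB = -1.62695 V.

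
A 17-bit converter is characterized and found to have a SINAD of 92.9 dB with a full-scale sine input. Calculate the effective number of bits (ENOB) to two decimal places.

ENOB = (SINAD − 1.76) / 6.02 = (92.9 − 1.76)/6.02 = 15.140.

15.14 bits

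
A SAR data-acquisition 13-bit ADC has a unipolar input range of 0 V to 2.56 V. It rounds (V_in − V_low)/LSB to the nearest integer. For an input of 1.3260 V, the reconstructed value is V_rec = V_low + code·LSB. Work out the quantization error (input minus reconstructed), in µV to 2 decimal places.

62.50 µV

LSB = 2.56/2^13 = 312.50 µV.
(V_in − V_low)/LSB = (1.3260 − 0)/0.0003125 = 4243.2000 → code 4243 (round).
Code 4243 maps back to 0 + 4243×0.0003125 V = 1.3259375 V.
V_in − V_rec = 6.25e-05 V = 62.50 µV.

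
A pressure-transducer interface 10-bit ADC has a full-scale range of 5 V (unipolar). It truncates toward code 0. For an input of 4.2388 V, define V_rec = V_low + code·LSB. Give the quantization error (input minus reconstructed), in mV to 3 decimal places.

LSB = 5/2^10 = 4.883 mV.
(4.2388 − 0)/0.00488281 = 868.1062; ⌊·⌋ gives code 868.
Reconstructed: 4.2382812 V.
Difference: 0.00051875 V → 0.519 mV.

0.519 mV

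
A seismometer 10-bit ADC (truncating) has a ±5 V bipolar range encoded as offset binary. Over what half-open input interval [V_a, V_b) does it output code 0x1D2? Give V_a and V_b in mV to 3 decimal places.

LSB = 10/2^10 = 9.766 mV.
Code 0x1D2 = 466 decimal.
V_a = V_low + 466·LSB = -0.449219 V; V_b = V_low + 467·LSB = -0.439453 V.

[-449.219 mV, -439.453 mV)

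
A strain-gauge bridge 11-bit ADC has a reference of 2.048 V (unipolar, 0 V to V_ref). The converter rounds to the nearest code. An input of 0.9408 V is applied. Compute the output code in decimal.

code 941

LSB = 2.048 V / 2048 = 1.000 mV.
(0.9408 − 0) / 0.001 = 940.800 LSBs.
Round → code 941.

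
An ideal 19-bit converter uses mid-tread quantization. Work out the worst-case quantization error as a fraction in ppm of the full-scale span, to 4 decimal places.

0.9537 ppm

Rounding → worst-case error = ½ LSB = V_FS/2^20, so 1e+06/1048576 = 0.953674 ppm of full scale.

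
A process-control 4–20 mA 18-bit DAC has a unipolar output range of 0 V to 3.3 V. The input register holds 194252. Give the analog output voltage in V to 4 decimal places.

LSB = 3.3 V / 2^18 = 12.59 µV.
V_out = 0 + 194252 × 1.25885e-05 V = 2.44534 V.

2.4453 V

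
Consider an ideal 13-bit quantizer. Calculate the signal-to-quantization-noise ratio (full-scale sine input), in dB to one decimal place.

80.0 dB

SNR ≈ 6.02·N + 1.76 dB = 6.02·13 + 1.76 = 80.02 dB.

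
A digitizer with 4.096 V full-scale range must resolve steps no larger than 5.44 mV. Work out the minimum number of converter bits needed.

Number of steps required ≥ 4.096 V / 5.44 mV = 752.94.
Need 2^N ≥ 752.94; 2^9 = 512, 2^10 = 1024.
Minimum N = 10.

10 bits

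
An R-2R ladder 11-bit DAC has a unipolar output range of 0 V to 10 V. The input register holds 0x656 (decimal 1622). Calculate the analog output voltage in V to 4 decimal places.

LSB = 10 V / 2^11 = 4.883 mV.
Code 0x656 = 1622 decimal.
V_out = 0 + 1622 × 0.00488281 V = 7.91992 V.

7.9199 V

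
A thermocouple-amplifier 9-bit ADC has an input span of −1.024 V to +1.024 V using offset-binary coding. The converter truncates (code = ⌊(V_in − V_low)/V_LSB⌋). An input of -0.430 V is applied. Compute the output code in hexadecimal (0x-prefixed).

Full-scale span = 2.048 V; LSB = 2.048/2^9 = 4.000 mV.
(V_in − V_low)/LSB = (-0.430 − (−1.024)) / 0.004 = 148.500.
So the output code is 148.
In hexadecimal (0x-prefixed): 0x94.

code 0x94 (decimal 148)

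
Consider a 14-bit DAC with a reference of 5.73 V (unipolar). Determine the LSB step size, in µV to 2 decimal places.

Full-scale span = 5.73 V.
LSB = 5.73 / 2^14 = 5.73 / 16384 = 0.000349731 V = 349.73 µV.

349.73 µV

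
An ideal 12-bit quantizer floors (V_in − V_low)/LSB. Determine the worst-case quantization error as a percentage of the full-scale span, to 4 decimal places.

0.0244 %

Truncating → worst-case error = 1 LSB = V_FS/2^12, so 100/4096 = 0.0244141 % of full scale.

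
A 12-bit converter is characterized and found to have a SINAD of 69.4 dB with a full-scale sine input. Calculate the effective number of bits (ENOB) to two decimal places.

11.24 bits

ENOB = (SINAD − 1.76) / 6.02 = (69.4 − 1.76)/6.02 = 11.236.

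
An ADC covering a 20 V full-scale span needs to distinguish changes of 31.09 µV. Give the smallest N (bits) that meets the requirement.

Number of steps required ≥ 20 V / 31.09 µV = 643293.66.
Need 2^N ≥ 643293.66; 2^19 = 524288, 2^20 = 1048576.
Minimum N = 20.

20 bits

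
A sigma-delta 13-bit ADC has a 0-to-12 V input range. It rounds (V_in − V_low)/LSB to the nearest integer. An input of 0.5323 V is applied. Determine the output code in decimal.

LSB = 12 V / 8192 = 1.465 mV.
Input sits at 363.383 steps above V_low.
Round → code 363.

code 363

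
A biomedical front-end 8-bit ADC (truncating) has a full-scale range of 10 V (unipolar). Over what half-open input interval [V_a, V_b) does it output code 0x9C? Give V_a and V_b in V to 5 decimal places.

LSB = 10/2^8 = 39.062 mV.
Code 0x9C = 156 decimal.
V_a = V_low + 156·LSB = 6.09375 V; V_b = V_low + 157·LSB = 6.13281 V.

[6.09375 V, 6.13281 V)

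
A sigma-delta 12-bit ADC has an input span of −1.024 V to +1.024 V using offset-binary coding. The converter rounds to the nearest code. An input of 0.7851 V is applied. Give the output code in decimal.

Full-scale span = 2.048 V; LSB = 2.048/2^12 = 0.500 mV.
(0.7851 − (−1.024)) / 0.0005 = 3618.200 LSBs.
Round → code 3618.

code 3618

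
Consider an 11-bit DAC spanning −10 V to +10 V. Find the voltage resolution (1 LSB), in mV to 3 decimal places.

9.766 mV

Full-scale span = 20 V.
LSB = 20 / 2^11 = 20 / 2048 = 0.00976562 V = 9.766 mV.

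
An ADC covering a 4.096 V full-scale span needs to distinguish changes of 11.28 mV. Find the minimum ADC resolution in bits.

9 bits

Number of steps required ≥ 4.096 V / 11.28 mV = 363.12.
Need 2^N ≥ 363.12; 2^8 = 256, 2^9 = 512.
Minimum N = 9.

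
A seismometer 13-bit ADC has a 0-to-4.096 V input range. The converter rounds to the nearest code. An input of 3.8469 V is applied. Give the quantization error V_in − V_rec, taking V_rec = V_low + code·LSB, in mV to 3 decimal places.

Step size: 4.096 V ÷ 2^13 = 0.500 mV.
(V_in − V_low)/LSB = (3.8469 − 0)/0.0005 = 7693.8000 → code 7694 (round).
V_rec = 0 + 7694·0.0005 = 3.847 V.
Difference: -0.0001 V → -0.100 mV.

-0.100 mV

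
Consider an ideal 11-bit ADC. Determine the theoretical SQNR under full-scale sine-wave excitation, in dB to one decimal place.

SNR ≈ 6.02·N + 1.76 dB = 6.02·11 + 1.76 = 67.98 dB.

68.0 dB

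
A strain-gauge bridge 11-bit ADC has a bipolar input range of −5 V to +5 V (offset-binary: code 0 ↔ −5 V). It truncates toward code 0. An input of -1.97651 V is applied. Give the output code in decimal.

With 2048 levels over 10 V, one step is 4.883 mV.
(V_in − V_low)/LSB = (-1.97651 − (−5)) / 0.00488281 = 619.211.
Floor → code 619.

code 619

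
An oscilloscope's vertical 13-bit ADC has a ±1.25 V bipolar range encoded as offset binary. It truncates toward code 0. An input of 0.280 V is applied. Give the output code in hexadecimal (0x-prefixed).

With 8192 levels over 2.5 V, one step is 305.18 µV.
Input sits at 5013.504 steps above V_low.
So the output code is 5013.
In hexadecimal (0x-prefixed): 0x1395.

code 0x1395 (decimal 5013)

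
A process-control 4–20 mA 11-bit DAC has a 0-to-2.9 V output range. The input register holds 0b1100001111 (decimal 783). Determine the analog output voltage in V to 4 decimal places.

1.1087 V

LSB = 2.9 V / 2^11 = 1.416 mV.
Code 0b1100001111 = 783 decimal.
V_out = 0 + 783 × 0.00141602 V = 1.10874 V.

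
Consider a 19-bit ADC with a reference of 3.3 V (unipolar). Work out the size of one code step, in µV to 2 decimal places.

6.29 µV

Full-scale span = 3.3 V.
LSB = 3.3 / 2^19 = 3.3 / 524288 = 6.29425e-06 V = 6.29 µV.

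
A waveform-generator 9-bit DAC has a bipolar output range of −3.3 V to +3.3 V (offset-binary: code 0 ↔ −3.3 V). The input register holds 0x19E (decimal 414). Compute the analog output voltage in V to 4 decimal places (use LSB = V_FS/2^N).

2.0367 V

LSB = 6.6 V / 2^9 = 12.891 mV.
Code 0x19E = 414 decimal.
V_out = (−3.3) + 414 × 0.0128906 V = 2.03672 V.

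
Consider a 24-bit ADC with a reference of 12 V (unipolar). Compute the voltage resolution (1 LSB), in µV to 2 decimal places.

0.72 µV

Full-scale span = 12 V.
LSB = 12 / 2^24 = 12 / 16777216 = 7.15256e-07 V = 0.72 µV.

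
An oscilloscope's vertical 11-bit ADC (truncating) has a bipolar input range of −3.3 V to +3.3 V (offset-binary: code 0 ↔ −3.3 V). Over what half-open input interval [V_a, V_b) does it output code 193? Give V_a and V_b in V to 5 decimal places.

LSB = 6.6/2^11 = 3.223 mV.
V_a = V_low + 193·LSB = -2.67803 V; V_b = V_low + 194·LSB = -2.6748 V.

[-2.67803 V, -2.67480 V)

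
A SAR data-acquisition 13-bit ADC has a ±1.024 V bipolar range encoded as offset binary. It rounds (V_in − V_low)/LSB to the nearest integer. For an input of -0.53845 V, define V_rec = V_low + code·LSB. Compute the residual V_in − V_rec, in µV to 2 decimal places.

One LSB is 2.048 V / 8192 = 250.00 µV.
(-0.53845 − (−1.024))/0.00025 = 1942.2000; round gives code 1942.
V_rec = (−1.024) + 1942·0.00025 = -0.5385 V.
Error = -0.53845 − (−0.5385) = 5e-05 V = 50.00 µV.

50.00 µV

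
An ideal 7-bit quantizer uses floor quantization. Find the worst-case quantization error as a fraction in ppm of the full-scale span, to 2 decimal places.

7812.50 ppm

Truncating → worst-case error = 1 LSB = V_FS/2^7, so 1e+06/128 = 7812.5 ppm of full scale.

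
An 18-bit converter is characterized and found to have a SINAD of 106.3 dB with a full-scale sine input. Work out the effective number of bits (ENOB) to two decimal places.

17.37 bits

ENOB = (SINAD − 1.76) / 6.02 = (106.3 − 1.76)/6.02 = 17.365.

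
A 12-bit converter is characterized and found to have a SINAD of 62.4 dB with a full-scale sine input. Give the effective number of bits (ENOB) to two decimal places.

ENOB = (SINAD − 1.76) / 6.02 = (62.4 − 1.76)/6.02 = 10.073.

10.07 bits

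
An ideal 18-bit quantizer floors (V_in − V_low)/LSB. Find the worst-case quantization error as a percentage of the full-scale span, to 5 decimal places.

0.00038 %

Truncating → worst-case error = 1 LSB = V_FS/2^18, so 100/262144 = 0.00038147 % of full scale.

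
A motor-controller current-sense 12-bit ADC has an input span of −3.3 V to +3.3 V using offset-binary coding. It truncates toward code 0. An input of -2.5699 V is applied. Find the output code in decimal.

LSB = 6.6 V / 4096 = 1.611 mV.
Input sits at 453.104 steps above V_low.
So the output code is 453.

code 453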